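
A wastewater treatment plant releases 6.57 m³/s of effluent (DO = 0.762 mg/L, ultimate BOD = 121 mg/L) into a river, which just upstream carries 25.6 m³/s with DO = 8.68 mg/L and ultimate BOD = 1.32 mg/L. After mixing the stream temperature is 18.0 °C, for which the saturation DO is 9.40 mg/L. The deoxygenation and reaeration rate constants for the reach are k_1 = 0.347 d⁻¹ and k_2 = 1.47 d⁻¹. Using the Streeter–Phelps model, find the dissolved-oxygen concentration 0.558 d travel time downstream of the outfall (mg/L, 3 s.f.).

DO ≈ 5.32 mg/L

Mixed DO = (25.6×8.68 + 6.57×0.762)/(25.6+6.57) = 227.2/32.17 = 7.063 mg/L.
Mixed L₀ = (25.6×1.32 + 6.57×121)/(32.17) = 828.8/32.17 = 25.76 mg/L.
Initial deficit D₀ = C_s − DO₀ = 9.40 − 7.063 = 2.337 mg/L.
D(0.558) = [0.347×25.76/(1.47−0.347)](e^(−0.347×0.558) − e^(−1.47×0.558)) + 2.337 e^(−1.47×0.558)
= 7.960 × (0.8240 − 0.4403) + 2.337 × 0.4403 = 4.083 mg/L.
DO = 9.40 − 4.083 = 5.317 mg/L.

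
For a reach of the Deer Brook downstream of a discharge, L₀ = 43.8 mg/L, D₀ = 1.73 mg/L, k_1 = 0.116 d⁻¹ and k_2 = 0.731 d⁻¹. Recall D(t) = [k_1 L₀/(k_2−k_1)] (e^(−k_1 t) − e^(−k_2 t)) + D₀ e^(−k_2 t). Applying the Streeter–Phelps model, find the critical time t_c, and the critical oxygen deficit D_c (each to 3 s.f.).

t_c ≈ 2.61 d; D_c ≈ 5.13 mg/L

At the critical point dD/dt = 0, so k_1 L₀ e^(−k_1 t) = k_2 D. Substituting D(t) from the Streeter–Phelps equation and solving for t gives
t_c = ln[(k_2/k_1)(1 − D₀(k_2−k_1)/(k_1 L₀))] / (k_2−k_1).
Here k_2−k_1 = 0.6150 d⁻¹ and 1 − D₀(k_2−k_1)/(k_1 L₀) = 1 − 1.73×0.6150/(0.116×43.8) = 0.7906, so
t_c = ln(6.302 × 0.7906) / 0.6150 = 1.606 / 0.6150 = 2.611 d.
D_c = (k_1/k_2) L₀ e^(−k_1 t_c) = (0.116/0.731) × 43.8 × e^(−0.116×2.611) = 0.1587 × 43.8 × 0.7387 = 5.134 mg/L.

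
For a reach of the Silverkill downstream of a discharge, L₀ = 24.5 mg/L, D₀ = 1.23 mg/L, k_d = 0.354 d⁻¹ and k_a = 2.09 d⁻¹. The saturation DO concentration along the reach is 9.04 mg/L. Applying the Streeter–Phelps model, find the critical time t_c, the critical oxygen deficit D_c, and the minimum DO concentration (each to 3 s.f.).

With k_a/k_d = 5.904 and 1 − D₀(k_a−k_d)/(k_d L₀) = 0.7538,
t_c = ln(5.904 × 0.7538) / (2.09 − 0.354) = ln(4.450) / 1.736 = 1.493/1.736 = 0.8600 d.
L(t_c) = L₀ e^(−k_d t_c) = 24.5 × 0.7375 = 18.07 mg/L, and at the critical point k_a D_c = k_d L, so D_c = (0.354/2.09) × 18.07 = 3.061 mg/L.
Minimum DO = C_s − D_c = 9.04 − 3.061 = 5.979 mg/L.

t_c ≈ 0.860 d; D_c ≈ 3.06 mg/L; min DO ≈ 5.98 mg/L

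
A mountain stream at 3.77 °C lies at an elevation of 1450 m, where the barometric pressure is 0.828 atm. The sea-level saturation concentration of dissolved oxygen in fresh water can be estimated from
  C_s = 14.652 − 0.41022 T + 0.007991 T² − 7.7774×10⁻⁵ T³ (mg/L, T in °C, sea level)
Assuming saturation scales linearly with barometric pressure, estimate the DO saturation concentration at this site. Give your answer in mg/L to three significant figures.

At sea level: C_s = 14.652 − 0.41022×3.77 + 0.007991×3.77² − 7.7774×10⁻⁵×3.77³ = 13.21 mg/L.
Pressure correction: C_s' = 13.21 × 0.828 = 10.94 mg/L.

C_s ≈ 10.9 mg/L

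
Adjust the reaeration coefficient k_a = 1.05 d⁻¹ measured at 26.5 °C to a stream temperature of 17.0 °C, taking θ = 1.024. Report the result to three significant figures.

k_a(T₂) = k_a(T₁) · θ^(T₂−T₁) = 1.05 × 1.024^(17.0−26.5)
= 1.05 × 1.024^-9.50 = 1.05 × 0.7983 = 0.8382 d⁻¹.

k_a ≈ 0.838 d⁻¹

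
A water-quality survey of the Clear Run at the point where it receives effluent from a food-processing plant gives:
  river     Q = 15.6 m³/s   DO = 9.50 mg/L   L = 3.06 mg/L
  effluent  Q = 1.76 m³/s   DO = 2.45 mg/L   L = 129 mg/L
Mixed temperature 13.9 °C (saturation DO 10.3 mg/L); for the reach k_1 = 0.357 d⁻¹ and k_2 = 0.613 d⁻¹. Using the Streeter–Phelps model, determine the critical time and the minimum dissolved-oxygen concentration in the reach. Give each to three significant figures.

t_c ≈ 1.83 d; minimum DO ≈ 5.51 mg/L

Mixed DO = (15.6×9.50 + 1.76×2.45)/(15.6+1.76) = 152.5/17.36 = 8.785 mg/L.
Mixed L₀ = (15.6×3.06 + 1.76×129)/(17.36) = 274.8/17.36 = 15.83 mg/L.
Initial deficit D₀ = C_s − DO₀ = 10.3 − 8.785 = 1.515 mg/L.
t_c = (1/0.2560) ln[(0.613/0.357)(1 − 1.515×0.2560/(0.357×15.83))] = 3.906 × ln(1.599) = 1.834 d.
D_c = (0.357/0.613) × 15.83 × e^(−0.357×1.834) = 0.5824 × 15.83 × 0.5196 = 4.789 mg/L.
Minimum DO = 10.3 − 4.789 = 5.511 mg/L.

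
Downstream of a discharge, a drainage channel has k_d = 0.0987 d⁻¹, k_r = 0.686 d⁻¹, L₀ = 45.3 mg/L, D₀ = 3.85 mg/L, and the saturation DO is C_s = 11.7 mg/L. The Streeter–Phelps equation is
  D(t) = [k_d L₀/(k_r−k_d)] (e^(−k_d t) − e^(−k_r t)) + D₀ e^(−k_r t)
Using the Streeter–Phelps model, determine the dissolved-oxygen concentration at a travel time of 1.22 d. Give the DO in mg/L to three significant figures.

k_d L₀/(k_r−k_d) = 0.0987×45.3/(0.686−0.0987) = 4.471/0.5873 = 7.613 mg/L.
e^(−k_d t) = e^(−0.0987×1.220) = 0.8866; e^(−k_r t) = e^(−0.686×1.220) = 0.4330.
D = 7.613 × (0.8866 − 0.4330) + 3.85 × 0.4330 = 3.453 + 1.667 = 5.120 mg/L.
DO = C_s − D = 11.7 − 5.120 = 6.580 mg/L.

DO ≈ 6.58 mg/L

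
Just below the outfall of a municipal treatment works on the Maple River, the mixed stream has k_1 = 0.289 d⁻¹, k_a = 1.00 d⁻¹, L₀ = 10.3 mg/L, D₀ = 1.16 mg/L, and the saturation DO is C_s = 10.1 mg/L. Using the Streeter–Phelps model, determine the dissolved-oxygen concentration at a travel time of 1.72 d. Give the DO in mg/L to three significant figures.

DO ≈ 8.10 mg/L

k_1 L₀/(k_a−k_1) = 0.289×10.3/(1.00−0.289) = 2.977/0.7110 = 4.187 mg/L.
e^(−k_1 t) = e^(−0.289×1.720) = 0.6083; e^(−k_a t) = e^(−1.00×1.720) = 0.1791.
D = 4.187 × (0.6083 − 0.1791) + 1.16 × 0.1791 = 1.797 + 0.2077 = 2.005 mg/L.
DO = C_s − D = 10.1 − 2.005 = 8.095 mg/L.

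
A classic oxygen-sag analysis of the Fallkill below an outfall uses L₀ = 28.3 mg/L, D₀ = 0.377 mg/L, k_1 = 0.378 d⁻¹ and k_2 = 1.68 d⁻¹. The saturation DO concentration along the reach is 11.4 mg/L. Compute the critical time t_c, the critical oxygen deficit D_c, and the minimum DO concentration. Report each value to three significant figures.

t_c = [1/(k_2−k_1)] ln[(k_2/k_1)(1 − D₀(k_2−k_1)/(k_1 L₀))]
= [1/(1.68−0.378)] ln[(1.68/0.378)(1 − 0.377×1.302/(0.378×28.3))]
= (1/1.302) ln[4.444 × 0.9541] = 0.7680 × ln(4.241) = 0.7680 × 1.445 = 1.110 d.
L(t_c) = L₀ e^(−k_1 t_c) = 28.3 × 0.6574 = 18.61 mg/L, and at the critical point k_2 D_c = k_1 L, so D_c = (0.378/1.68) × 18.61 = 4.186 mg/L.
Minimum DO = C_s − D_c = 11.4 − 4.186 = 7.214 mg/L.

t_c ≈ 1.11 d; D_c ≈ 4.19 mg/L; min DO ≈ 7.21 mg/L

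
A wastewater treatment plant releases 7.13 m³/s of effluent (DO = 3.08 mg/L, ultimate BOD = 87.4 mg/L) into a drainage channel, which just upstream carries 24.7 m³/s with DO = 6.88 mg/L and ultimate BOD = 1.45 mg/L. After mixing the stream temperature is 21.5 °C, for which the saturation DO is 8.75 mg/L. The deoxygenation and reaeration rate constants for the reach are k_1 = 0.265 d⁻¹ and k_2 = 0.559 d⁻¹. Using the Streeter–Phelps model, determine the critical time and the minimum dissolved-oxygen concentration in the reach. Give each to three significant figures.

t_c ≈ 2.00 d; minimum DO ≈ 2.98 mg/L

Mixed DO = (24.7×6.88 + 7.13×3.08)/(24.7+7.13) = 191.9/31.83 = 6.029 mg/L.
Mixed L₀ = (24.7×1.45 + 7.13×87.4)/(31.83) = 659.0/31.83 = 20.70 mg/L.
Initial deficit D₀ = C_s − DO₀ = 8.75 − 6.029 = 2.721 mg/L.
t_c = (1/0.2940) ln[(0.559/0.265)(1 − 2.721×0.2940/(0.265×20.70))] = 3.401 × ln(1.802) = 2.003 d.
D_c = (0.265/0.559) × 20.70 × e^(−0.265×2.003) = 0.4741 × 20.70 × 0.5882 = 5.773 mg/L.
Minimum DO = 8.75 − 5.773 = 2.977 mg/L.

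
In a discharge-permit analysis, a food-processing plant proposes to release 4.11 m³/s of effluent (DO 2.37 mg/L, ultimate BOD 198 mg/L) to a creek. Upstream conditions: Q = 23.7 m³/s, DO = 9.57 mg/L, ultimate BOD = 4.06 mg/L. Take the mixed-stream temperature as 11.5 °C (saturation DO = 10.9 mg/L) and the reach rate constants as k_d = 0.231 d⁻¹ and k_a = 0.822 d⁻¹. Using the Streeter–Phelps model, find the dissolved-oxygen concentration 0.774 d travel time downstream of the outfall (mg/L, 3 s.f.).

DO ≈ 5.71 mg/L

Mixed DO = (23.7×9.57 + 4.11×2.37)/(23.7+4.11) = 236.5/27.81 = 8.506 mg/L.
Mixed L₀ = (23.7×4.06 + 4.11×198)/(27.81) = 910.0/27.81 = 32.72 mg/L.
Initial deficit D₀ = C_s − DO₀ = 10.9 − 8.506 = 2.394 mg/L.
D(0.774) = [0.231×32.72/(0.822−0.231)](e^(−0.231×0.774) − e^(−0.822×0.774)) + 2.394 e^(−0.822×0.774)
= 12.79 × (0.8363 − 0.5293) + 2.394 × 0.5293 = 5.194 mg/L.
DO = 10.9 − 5.194 = 5.706 mg/L.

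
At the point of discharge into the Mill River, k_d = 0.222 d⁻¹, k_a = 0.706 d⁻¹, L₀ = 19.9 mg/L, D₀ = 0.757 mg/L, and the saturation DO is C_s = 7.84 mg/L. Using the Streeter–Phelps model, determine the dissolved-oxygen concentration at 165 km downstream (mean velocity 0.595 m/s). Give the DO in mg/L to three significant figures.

DO ≈ 4.23 mg/L

Travel time t = x/v = 165 km / (0.595 m/s) = 165000 m / 0.595 m/s = 277300 s = 3.210 d.
k_d L₀/(k_a−k_d) = 0.222×19.9/(0.706−0.222) = 4.418/0.4840 = 9.128 mg/L.
e^(−k_d t) = e^(−0.222×3.210) = 0.4904; e^(−k_a t) = e^(−0.706×3.210) = 0.1037.
D = 9.128 × (0.4904 − 0.1037) + 0.757 × 0.1037 = 3.529 + 0.07852 = 3.608 mg/L.
DO = C_s − D = 7.84 − 3.608 = 4.232 mg/L.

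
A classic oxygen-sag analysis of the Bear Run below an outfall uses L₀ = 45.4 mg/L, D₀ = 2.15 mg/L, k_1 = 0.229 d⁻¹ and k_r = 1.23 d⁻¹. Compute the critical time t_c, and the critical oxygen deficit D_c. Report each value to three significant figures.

t_c ≈ 1.45 d; D_c ≈ 6.07 mg/L

At the critical point dD/dt = 0, so k_1 L₀ e^(−k_1 t) = k_r D. Substituting D(t) from the Streeter–Phelps equation and solving for t gives
t_c = ln[(k_r/k_1)(1 − D₀(k_r−k_1)/(k_1 L₀))] / (k_r−k_1).
Here k_r−k_1 = 1.001 d⁻¹ and 1 − D₀(k_r−k_1)/(k_1 L₀) = 1 − 2.15×1.001/(0.229×45.4) = 0.7930, so
t_c = ln(5.371 × 0.7930) / 1.001 = 1.449 / 1.001 = 1.448 d.
D_c = (k_1/k_r) L₀ e^(−k_1 t_c) = (0.229/1.23) × 45.4 × e^(−0.229×1.448) = 0.1862 × 45.4 × 0.7178 = 6.068 mg/L.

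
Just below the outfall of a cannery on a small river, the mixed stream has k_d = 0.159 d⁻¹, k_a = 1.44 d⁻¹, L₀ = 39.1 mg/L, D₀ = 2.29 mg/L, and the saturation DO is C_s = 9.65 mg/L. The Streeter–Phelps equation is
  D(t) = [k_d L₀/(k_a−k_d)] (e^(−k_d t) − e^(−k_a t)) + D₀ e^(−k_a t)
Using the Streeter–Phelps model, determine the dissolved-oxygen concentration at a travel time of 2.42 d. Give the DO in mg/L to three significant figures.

DO ≈ 6.43 mg/L

k_d L₀/(k_a−k_d) = 0.159×39.1/(1.44−0.159) = 6.217/1.281 = 4.853 mg/L.
e^(−k_d t) = e^(−0.159×2.420) = 0.6806; e^(−k_a t) = e^(−1.44×2.420) = 0.03066.
D = 4.853 × (0.6806 − 0.03066) + 2.29 × 0.03066 = 3.154 + 0.07021 = 3.224 mg/L.
DO = C_s − D = 9.65 − 3.224 = 6.426 mg/L.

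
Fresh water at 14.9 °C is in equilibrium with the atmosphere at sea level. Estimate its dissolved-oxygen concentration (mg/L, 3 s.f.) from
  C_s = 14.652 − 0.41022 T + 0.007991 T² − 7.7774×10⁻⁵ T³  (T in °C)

C_s ≈ 10.1 mg/L

C_s = 14.652 − 0.41022×14.9 + 0.007991×14.9² − 7.7774×10⁻⁵×14.9³ = 10.06 mg/L.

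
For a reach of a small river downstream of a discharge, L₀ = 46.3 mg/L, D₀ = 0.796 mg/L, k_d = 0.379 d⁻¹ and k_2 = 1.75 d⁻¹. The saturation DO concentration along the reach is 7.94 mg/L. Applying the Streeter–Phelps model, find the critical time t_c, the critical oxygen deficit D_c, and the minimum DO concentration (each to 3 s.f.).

At the critical point dD/dt = 0, so k_d L₀ e^(−k_d t) = k_2 D. Substituting D(t) from the Streeter–Phelps equation and solving for t gives
t_c = ln[(k_2/k_d)(1 − D₀(k_2−k_d)/(k_d L₀))] / (k_2−k_d).
Here k_2−k_d = 1.371 d⁻¹ and 1 − D₀(k_2−k_d)/(k_d L₀) = 1 − 0.796×1.371/(0.379×46.3) = 0.9378, so
t_c = ln(4.617 × 0.9378) / 1.371 = 1.466 / 1.371 = 1.069 d.
D_c = (k_d/k_2) L₀ e^(−k_d t_c) = (0.379/1.75) × 46.3 × e^(−0.379×1.069) = 0.2166 × 46.3 × 0.6669 = 6.687 mg/L.
Minimum DO = C_s − D_c = 7.94 − 6.687 = 1.253 mg/L.

t_c ≈ 1.07 d; D_c ≈ 6.69 mg/L; min DO ≈ 1.25 mg/L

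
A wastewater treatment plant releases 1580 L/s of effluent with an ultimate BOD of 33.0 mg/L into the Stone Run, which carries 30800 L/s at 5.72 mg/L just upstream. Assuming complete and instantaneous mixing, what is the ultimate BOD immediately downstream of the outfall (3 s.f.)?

Flow-weighted mixing: C = (Q_r C_r + Q_w C_w)/(Q_r + Q_w)
= (30800×5.72 + 1580×33.0)/(30800 + 1580) = 228300/32380 = 7.051 mg/L.

7.05 mg/L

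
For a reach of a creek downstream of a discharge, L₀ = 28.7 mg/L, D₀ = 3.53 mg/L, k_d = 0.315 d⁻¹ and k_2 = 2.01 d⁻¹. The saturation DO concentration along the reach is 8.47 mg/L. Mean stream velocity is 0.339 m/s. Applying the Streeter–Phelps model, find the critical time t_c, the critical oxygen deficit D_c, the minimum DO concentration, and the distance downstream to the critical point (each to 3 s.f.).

t_c = [1/(k_2−k_d)] ln[(k_2/k_d)(1 − D₀(k_2−k_d)/(k_d L₀))]
= [1/(2.01−0.315)] ln[(2.01/0.315)(1 − 3.53×1.695/(0.315×28.7))]
= (1/1.695) ln[6.381 × 0.3382] = 0.5900 × ln(2.158) = 0.5900 × 0.7691 = 0.4537 d.
D_c = (k_d/k_2) L₀ e^(−k_d t_c) = (0.315/2.01) × 28.7 × e^(−0.315×0.4537) = 0.1567 × 28.7 × 0.8668 = 3.899 mg/L.
Minimum DO = C_s − D_c = 8.47 − 3.899 = 4.571 mg/L.
x_c = v t_c = 0.339 m/s × 0.4537 d × 86400 s/d = 13290 m ≈ 13.3 km.

t_c ≈ 0.454 d; D_c ≈ 3.90 mg/L; min DO ≈ 4.57 mg/L; x_c ≈ 13.3 km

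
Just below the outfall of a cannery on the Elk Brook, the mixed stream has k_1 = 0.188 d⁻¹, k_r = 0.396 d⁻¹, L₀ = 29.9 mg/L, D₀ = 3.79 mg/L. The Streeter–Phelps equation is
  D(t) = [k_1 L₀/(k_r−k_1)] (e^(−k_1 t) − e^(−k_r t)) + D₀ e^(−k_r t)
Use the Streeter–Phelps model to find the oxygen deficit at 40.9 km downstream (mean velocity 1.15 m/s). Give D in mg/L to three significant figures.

D ≈ 5.27 mg/L

Travel time t = x/v = 40.9 km / (1.15 m/s) = 40900 m / 1.15 m/s = 35570 s = 0.4116 d.
k_1 L₀/(k_r−k_1) = 0.188×29.9/(0.396−0.188) = 5.621/0.2080 = 27.02 mg/L.
e^(−k_1 t) = e^(−0.188×0.4116) = 0.9255; e^(−k_r t) = e^(−0.396×0.4116) = 0.8496.
D = 27.02 × (0.9255 − 0.8496) + 3.79 × 0.8496 = 2.052 + 3.220 = 5.272 mg/L.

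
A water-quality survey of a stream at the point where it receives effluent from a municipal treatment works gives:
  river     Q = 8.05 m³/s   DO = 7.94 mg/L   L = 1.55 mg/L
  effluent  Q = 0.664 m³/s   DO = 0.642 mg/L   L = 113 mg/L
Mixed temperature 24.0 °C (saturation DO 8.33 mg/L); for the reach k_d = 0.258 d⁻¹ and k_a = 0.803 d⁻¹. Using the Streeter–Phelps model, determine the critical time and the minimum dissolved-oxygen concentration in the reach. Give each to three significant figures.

t_c ≈ 1.68 d; minimum DO ≈ 6.24 mg/L

Mixed DO = (8.05×7.94 + 0.664×0.642)/(8.05+0.664) = 64.34/8.714 = 7.384 mg/L.
Mixed L₀ = (8.05×1.55 + 0.664×113)/(8.714) = 87.51/8.714 = 10.04 mg/L.
Initial deficit D₀ = C_s − DO₀ = 8.33 − 7.384 = 0.9461 mg/L.
t_c = (1/0.5450) ln[(0.803/0.258)(1 − 0.9461×0.5450/(0.258×10.04))] = 1.835 × ln(2.493) = 1.676 d.
D_c = (0.258/0.803) × 10.04 × e^(−0.258×1.676) = 0.3213 × 10.04 × 0.6489 = 2.094 mg/L.
Minimum DO = 8.33 − 2.094 = 6.236 mg/L.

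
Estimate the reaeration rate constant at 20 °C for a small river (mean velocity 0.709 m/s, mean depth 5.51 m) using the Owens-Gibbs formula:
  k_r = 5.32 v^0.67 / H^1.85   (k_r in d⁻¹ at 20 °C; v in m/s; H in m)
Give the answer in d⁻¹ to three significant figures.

k_r ≈ 0.180 d⁻¹

k_r = 5.32 × 0.709^0.67 / 5.51^1.85 = 5.32 × 0.7942 / 23.50 = 0.1798 d⁻¹.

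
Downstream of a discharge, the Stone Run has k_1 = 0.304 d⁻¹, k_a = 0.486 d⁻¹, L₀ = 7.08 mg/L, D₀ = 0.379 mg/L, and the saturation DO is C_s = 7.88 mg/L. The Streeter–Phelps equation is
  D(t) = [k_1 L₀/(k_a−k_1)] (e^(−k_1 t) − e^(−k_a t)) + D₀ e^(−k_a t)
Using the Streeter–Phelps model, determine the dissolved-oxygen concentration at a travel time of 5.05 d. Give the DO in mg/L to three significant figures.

k_1 L₀/(k_a−k_1) = 0.304×7.08/(0.486−0.304) = 2.152/0.1820 = 11.83 mg/L.
e^(−k_1 t) = e^(−0.304×5.050) = 0.2154; e^(−k_a t) = e^(−0.486×5.050) = 0.08592.
D = 11.83 × (0.2154 − 0.08592) + 0.379 × 0.08592 = 1.531 + 0.03256 = 1.564 mg/L.
DO = C_s − D = 7.88 − 1.564 = 6.316 mg/L.

DO ≈ 6.32 mg/L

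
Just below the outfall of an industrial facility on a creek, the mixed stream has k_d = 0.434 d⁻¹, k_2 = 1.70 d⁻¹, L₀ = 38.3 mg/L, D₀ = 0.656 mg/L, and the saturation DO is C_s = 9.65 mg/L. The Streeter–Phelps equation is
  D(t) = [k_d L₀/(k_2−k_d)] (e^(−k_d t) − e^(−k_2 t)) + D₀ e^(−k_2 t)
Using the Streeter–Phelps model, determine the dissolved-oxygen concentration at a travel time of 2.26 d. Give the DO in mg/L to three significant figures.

k_d L₀/(k_2−k_d) = 0.434×38.3/(1.70−0.434) = 16.62/1.266 = 13.13 mg/L.
e^(−k_d t) = e^(−0.434×2.260) = 0.3750; e^(−k_2 t) = e^(−1.70×2.260) = 0.02145.
D = 13.13 × (0.3750 − 0.02145) + 0.656 × 0.02145 = 4.642 + 0.01407 = 4.656 mg/L.
DO = C_s − D = 9.65 − 4.656 = 4.994 mg/L.

DO ≈ 4.99 mg/L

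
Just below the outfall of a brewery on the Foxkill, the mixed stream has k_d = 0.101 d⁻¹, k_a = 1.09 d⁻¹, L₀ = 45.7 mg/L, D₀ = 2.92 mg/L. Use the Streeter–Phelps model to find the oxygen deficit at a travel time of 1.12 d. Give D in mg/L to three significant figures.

k_d L₀/(k_a−k_d) = 0.101×45.7/(1.09−0.101) = 4.616/0.9890 = 4.667 mg/L.
e^(−k_d t) = e^(−0.101×1.120) = 0.8930; e^(−k_a t) = e^(−1.09×1.120) = 0.2950.
D = 4.667 × (0.8930 − 0.2950) + 2.92 × 0.2950 = 2.791 + 0.8614 = 3.653 mg/L.

D ≈ 3.65 mg/L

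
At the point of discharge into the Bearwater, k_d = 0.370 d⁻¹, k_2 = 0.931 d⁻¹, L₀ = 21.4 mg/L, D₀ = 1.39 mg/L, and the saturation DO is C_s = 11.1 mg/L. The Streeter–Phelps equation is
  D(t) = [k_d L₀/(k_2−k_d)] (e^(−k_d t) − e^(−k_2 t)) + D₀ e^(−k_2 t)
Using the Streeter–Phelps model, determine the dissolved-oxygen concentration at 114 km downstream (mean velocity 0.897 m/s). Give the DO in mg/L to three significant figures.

DO ≈ 6.14 mg/L

Travel time t = x/v = 114 km / (0.897 m/s) = 114000 m / 0.897 m/s = 127100 s = 1.471 d.
k_d L₀/(k_2−k_d) = 0.370×21.4/(0.931−0.370) = 7.918/0.5610 = 14.11 mg/L.
e^(−k_d t) = e^(−0.370×1.471) = 0.5803; e^(−k_2 t) = e^(−0.931×1.471) = 0.2542.
D = 14.11 × (0.5803 − 0.2542) + 1.39 × 0.2542 = 4.602 + 0.3534 = 4.955 mg/L.
DO = C_s − D = 11.1 − 4.955 = 6.145 mg/L.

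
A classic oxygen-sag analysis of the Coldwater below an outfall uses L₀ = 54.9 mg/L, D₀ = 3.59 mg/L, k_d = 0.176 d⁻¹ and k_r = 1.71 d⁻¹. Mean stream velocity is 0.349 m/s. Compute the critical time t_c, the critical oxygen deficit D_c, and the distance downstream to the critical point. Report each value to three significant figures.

t_c ≈ 0.932 d; D_c ≈ 4.80 mg/L; x_c ≈ 28.1 km

t_c = [1/(k_r−k_d)] ln[(k_r/k_d)(1 − D₀(k_r−k_d)/(k_d L₀))]
= [1/(1.71−0.176)] ln[(1.71/0.176)(1 − 3.59×1.534/(0.176×54.9))]
= (1/1.534) ln[9.716 × 0.4301] = 0.6519 × ln(4.178) = 0.6519 × 1.430 = 0.9321 d.
L(t_c) = L₀ e^(−k_d t_c) = 54.9 × 0.8487 = 46.59 mg/L, and at the critical point k_r D_c = k_d L, so D_c = (0.176/1.71) × 46.59 = 4.796 mg/L.
x_c = v t_c = 0.349 m/s × 0.9321 d × 86400 s/d = 28110 m ≈ 28.1 km.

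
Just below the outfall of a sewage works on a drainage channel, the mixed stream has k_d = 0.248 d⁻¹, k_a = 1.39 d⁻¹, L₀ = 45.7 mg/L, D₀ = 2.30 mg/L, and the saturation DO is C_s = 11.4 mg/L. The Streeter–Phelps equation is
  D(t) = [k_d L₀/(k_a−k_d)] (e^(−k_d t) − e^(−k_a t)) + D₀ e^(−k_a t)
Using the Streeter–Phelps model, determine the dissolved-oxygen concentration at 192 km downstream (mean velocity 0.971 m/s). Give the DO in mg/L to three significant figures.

DO ≈ 6.09 mg/L

Travel time t = x/v = 192 km / (0.971 m/s) = 192000 m / 0.971 m/s = 197700 s = 2.289 d.
k_d L₀/(k_a−k_d) = 0.248×45.7/(1.39−0.248) = 11.33/1.142 = 9.924 mg/L.
e^(−k_d t) = e^(−0.248×2.289) = 0.5669; e^(−k_a t) = e^(−1.39×2.289) = 0.04154.
D = 9.924 × (0.5669 − 0.04154) + 2.30 × 0.04154 = 5.214 + 0.09554 = 5.309 mg/L.
DO = C_s − D = 11.4 − 5.309 = 6.091 mg/L.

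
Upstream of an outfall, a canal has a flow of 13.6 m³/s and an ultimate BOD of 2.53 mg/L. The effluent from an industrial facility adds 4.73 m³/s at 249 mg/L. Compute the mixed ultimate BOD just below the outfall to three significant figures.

66.1 mg/L

Flow-weighted mixing: C = (Q_r C_r + Q_w C_w)/(Q_r + Q_w)
= (13.6×2.53 + 4.73×249)/(13.6 + 4.73) = 1212/18.33 = 66.13 mg/L.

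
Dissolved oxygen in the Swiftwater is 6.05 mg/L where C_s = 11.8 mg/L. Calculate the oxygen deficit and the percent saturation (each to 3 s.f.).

D = C_s − C = 11.8 − 6.05 = 5.75 mg/L.
% saturation = 6.05/11.8 × 100 = 51.3 %.

D ≈ 5.75 mg/L; 51.3 % saturation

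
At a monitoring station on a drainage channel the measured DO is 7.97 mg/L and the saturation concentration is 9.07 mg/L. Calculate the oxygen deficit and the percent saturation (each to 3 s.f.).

D = C_s − C = 9.07 − 7.97 = 1.10 mg/L.
% saturation = 7.97/9.07 × 100 = 87.9 %.

D ≈ 1.10 mg/L; 87.9 % saturation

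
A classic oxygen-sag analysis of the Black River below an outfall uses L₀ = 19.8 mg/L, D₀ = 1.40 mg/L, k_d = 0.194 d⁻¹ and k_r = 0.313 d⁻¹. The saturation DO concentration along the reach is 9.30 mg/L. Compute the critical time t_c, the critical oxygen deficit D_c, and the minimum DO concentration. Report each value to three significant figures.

At the critical point dD/dt = 0, so k_d L₀ e^(−k_d t) = k_r D. Substituting D(t) from the Streeter–Phelps equation and solving for t gives
t_c = ln[(k_r/k_d)(1 − D₀(k_r−k_d)/(k_d L₀))] / (k_r−k_d).
Here k_r−k_d = 0.1190 d⁻¹ and 1 − D₀(k_r−k_d)/(k_d L₀) = 1 − 1.40×0.1190/(0.194×19.8) = 0.9566, so
t_c = ln(1.613 × 0.9566) / 0.1190 = 0.4340 / 0.1190 = 3.647 d.
L(t_c) = L₀ e^(−k_d t_c) = 19.8 × 0.4929 = 9.759 mg/L, and at the critical point k_r D_c = k_d L, so D_c = (0.194/0.313) × 9.759 = 6.048 mg/L.
Minimum DO = C_s − D_c = 9.30 − 6.048 = 3.252 mg/L.

t_c ≈ 3.65 d; D_c ≈ 6.05 mg/L; min DO ≈ 3.25 mg/L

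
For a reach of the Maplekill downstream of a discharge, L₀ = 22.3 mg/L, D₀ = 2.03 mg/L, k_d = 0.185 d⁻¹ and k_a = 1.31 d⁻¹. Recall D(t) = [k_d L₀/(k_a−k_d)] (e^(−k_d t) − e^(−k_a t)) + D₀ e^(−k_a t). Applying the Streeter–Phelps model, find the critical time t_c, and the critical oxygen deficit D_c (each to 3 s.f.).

t_c = [1/(k_a−k_d)] ln[(k_a/k_d)(1 − D₀(k_a−k_d)/(k_d L₀))]
= [1/(1.31−0.185)] ln[(1.31/0.185)(1 − 2.03×1.125/(0.185×22.3))]
= (1/1.125) ln[7.081 × 0.4464] = 0.8889 × ln(3.161) = 0.8889 × 1.151 = 1.023 d.
D_c = (k_d/k_a) L₀ e^(−k_d t_c) = (0.185/1.31) × 22.3 × e^(−0.185×1.023) = 0.1412 × 22.3 × 0.8276 = 2.606 mg/L.

t_c ≈ 1.02 d; D_c ≈ 2.61 mg/L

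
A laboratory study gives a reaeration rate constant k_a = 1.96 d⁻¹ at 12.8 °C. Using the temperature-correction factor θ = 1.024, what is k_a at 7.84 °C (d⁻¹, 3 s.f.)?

k_a(T₂) = k_a(T₁) · θ^(T₂−T₁) = 1.96 × 1.024^(7.84−12.8)
= 1.96 × 1.024^-4.96 = 1.96 × 0.8890 = 1.742 d⁻¹.

k_a ≈ 1.74 d⁻¹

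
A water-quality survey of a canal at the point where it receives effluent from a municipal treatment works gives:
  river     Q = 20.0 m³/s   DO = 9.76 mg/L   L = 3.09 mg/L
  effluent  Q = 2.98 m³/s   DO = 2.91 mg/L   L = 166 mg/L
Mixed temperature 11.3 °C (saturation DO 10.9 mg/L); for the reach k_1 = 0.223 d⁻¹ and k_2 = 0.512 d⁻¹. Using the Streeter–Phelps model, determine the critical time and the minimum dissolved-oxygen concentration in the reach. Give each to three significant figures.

Mixed DO = (20.0×9.76 + 2.98×2.91)/(20.0+2.98) = 203.9/22.98 = 8.872 mg/L.
Mixed L₀ = (20.0×3.09 + 2.98×166)/(22.98) = 556.5/22.98 = 24.22 mg/L.
Initial deficit D₀ = C_s − DO₀ = 10.9 − 8.872 = 2.028 mg/L.
t_c = (1/0.2890) ln[(0.512/0.223)(1 − 2.028×0.2890/(0.223×24.22))] = 3.460 × ln(2.047) = 2.478 d.
D_c = (0.223/0.512) × 24.22 × e^(−0.223×2.478) = 0.4355 × 24.22 × 0.5754 = 6.069 mg/L.
Minimum DO = 10.9 − 6.069 = 4.831 mg/L.

t_c ≈ 2.48 d; minimum DO ≈ 4.83 mg/L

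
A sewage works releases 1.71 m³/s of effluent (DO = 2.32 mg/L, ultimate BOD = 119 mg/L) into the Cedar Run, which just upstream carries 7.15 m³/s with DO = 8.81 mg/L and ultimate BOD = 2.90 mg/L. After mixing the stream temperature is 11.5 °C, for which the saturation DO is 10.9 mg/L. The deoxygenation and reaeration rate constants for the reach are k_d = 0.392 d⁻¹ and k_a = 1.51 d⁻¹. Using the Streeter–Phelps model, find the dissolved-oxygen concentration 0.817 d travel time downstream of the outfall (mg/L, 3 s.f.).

Mixed DO = (7.15×8.81 + 1.71×2.32)/(7.15+1.71) = 66.96/8.860 = 7.557 mg/L.
Mixed L₀ = (7.15×2.90 + 1.71×119)/(8.860) = 224.2/8.860 = 25.31 mg/L.
Initial deficit D₀ = C_s − DO₀ = 10.9 − 7.557 = 3.343 mg/L.
D(0.817) = [0.392×25.31/(1.51−0.392)](e^(−0.392×0.817) − e^(−1.51×0.817)) + 3.343 e^(−1.51×0.817)
= 8.873 × (0.7260 − 0.2912) + 3.343 × 0.2912 = 4.831 mg/L.
DO = 10.9 − 4.831 = 6.069 mg/L.

DO ≈ 6.07 mg/L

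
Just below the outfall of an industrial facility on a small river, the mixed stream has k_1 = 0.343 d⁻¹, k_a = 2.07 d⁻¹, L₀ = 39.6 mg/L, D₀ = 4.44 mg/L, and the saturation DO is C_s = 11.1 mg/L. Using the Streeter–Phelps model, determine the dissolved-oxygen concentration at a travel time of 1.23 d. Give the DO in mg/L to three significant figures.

DO ≈ 6.21 mg/L

k_1 L₀/(k_a−k_1) = 0.343×39.6/(2.07−0.343) = 13.58/1.727 = 7.865 mg/L.
e^(−k_1 t) = e^(−0.343×1.230) = 0.6558; e^(−k_a t) = e^(−2.07×1.230) = 0.07839.
D = 7.865 × (0.6558 − 0.07839) + 4.44 × 0.07839 = 4.541 + 0.3480 = 4.889 mg/L.
DO = C_s − D = 11.1 − 4.889 = 6.211 mg/L.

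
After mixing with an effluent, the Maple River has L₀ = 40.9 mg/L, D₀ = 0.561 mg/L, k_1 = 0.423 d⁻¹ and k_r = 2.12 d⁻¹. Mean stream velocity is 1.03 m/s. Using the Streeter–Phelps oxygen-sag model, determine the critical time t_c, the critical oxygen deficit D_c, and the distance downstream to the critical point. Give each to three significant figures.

At the critical point dD/dt = 0, so k_1 L₀ e^(−k_1 t) = k_r D. Substituting D(t) from the Streeter–Phelps equation and solving for t gives
t_c = ln[(k_r/k_1)(1 − D₀(k_r−k_1)/(k_1 L₀))] / (k_r−k_1).
Here k_r−k_1 = 1.697 d⁻¹ and 1 − D₀(k_r−k_1)/(k_1 L₀) = 1 − 0.561×1.697/(0.423×40.9) = 0.9450, so
t_c = ln(5.012 × 0.9450) / 1.697 = 1.555 / 1.697 = 0.9164 d.
D_c = (k_1/k_r) L₀ e^(−k_1 t_c) = (0.423/2.12) × 40.9 × e^(−0.423×0.9164) = 0.1995 × 40.9 × 0.6786 = 5.538 mg/L.
x_c = v t_c = 1.03 m/s × 0.9164 d × 86400 s/d = 81560 m ≈ 81.6 km.

t_c ≈ 0.916 d; D_c ≈ 5.54 mg/L; x_c ≈ 81.6 km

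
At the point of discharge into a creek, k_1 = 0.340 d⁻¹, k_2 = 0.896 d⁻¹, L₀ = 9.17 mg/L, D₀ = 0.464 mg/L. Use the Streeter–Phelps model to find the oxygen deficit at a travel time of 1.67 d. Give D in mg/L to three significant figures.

k_1 L₀/(k_2−k_1) = 0.340×9.17/(0.896−0.340) = 3.118/0.5560 = 5.608 mg/L.
e^(−k_1 t) = e^(−0.340×1.670) = 0.5668; e^(−k_2 t) = e^(−0.896×1.670) = 0.2240.
D = 5.608 × (0.5668 − 0.2240) + 0.464 × 0.2240 = 1.922 + 0.1039 = 2.026 mg/L.

D ≈ 2.03 mg/L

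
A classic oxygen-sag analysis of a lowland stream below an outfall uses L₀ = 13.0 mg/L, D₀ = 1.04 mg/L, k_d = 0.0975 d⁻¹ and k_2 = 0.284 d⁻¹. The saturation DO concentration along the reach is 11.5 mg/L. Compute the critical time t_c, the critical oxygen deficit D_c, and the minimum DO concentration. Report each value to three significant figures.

With k_2/k_d = 2.913 and 1 − D₀(k_2−k_d)/(k_d L₀) = 0.8470,
t_c = ln(2.913 × 0.8470) / (0.284 − 0.0975) = ln(2.467) / 0.1865 = 0.9030/0.1865 = 4.842 d.
L(t_c) = L₀ e^(−k_d t_c) = 13.0 × 0.6237 = 8.108 mg/L, and at the critical point k_2 D_c = k_d L, so D_c = (0.0975/0.284) × 8.108 = 2.784 mg/L.
Minimum DO = C_s − D_c = 11.5 − 2.784 = 8.716 mg/L.

t_c ≈ 4.84 d; D_c ≈ 2.78 mg/L; min DO ≈ 8.72 mg/L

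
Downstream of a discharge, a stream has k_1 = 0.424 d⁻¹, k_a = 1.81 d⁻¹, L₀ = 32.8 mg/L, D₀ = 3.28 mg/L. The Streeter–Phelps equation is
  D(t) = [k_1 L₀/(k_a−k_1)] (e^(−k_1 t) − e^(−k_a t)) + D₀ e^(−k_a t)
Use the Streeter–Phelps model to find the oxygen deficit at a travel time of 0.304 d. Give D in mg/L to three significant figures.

k_1 L₀/(k_a−k_1) = 0.424×32.8/(1.81−0.424) = 13.91/1.386 = 10.03 mg/L.
e^(−k_1 t) = e^(−0.424×0.3040) = 0.8791; e^(−k_a t) = e^(−1.81×0.3040) = 0.5768.
D = 10.03 × (0.8791 − 0.5768) + 3.28 × 0.5768 = 3.033 + 1.892 = 4.925 mg/L.

D ≈ 4.92 mg/L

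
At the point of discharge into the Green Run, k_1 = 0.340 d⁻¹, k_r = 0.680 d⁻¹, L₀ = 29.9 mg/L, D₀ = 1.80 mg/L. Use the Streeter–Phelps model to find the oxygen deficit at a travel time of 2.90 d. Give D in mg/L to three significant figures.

D ≈ 7.24 mg/L

k_1 L₀/(k_r−k_1) = 0.340×29.9/(0.680−0.340) = 10.17/0.3400 = 29.90 mg/L.
e^(−k_1 t) = e^(−0.340×2.900) = 0.3731; e^(−k_r t) = e^(−0.680×2.900) = 0.1392.
D = 29.90 × (0.3731 − 0.1392) + 1.80 × 0.1392 = 6.993 + 0.2505 = 7.244 mg/L.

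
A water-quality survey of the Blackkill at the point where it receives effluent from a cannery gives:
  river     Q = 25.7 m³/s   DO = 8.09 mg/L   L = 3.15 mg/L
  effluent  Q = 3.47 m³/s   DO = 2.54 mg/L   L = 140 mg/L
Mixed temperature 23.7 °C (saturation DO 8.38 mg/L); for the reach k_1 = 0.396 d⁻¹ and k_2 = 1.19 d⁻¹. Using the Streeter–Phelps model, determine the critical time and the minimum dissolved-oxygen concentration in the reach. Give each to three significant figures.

t_c ≈ 1.26 d; minimum DO ≈ 4.45 mg/L

Mixed DO = (25.7×8.09 + 3.47×2.54)/(25.7+3.47) = 216.7/29.17 = 7.430 mg/L.
Mixed L₀ = (25.7×3.15 + 3.47×140)/(29.17) = 566.8/29.17 = 19.43 mg/L.
Initial deficit D₀ = C_s − DO₀ = 8.38 − 7.430 = 0.9502 mg/L.
t_c = (1/0.7940) ln[(1.19/0.396)(1 − 0.9502×0.7940/(0.396×19.43))] = 1.259 × ln(2.710) = 1.256 d.
D_c = (0.396/1.19) × 19.43 × e^(−0.396×1.256) = 0.3328 × 19.43 × 0.6082 = 3.932 mg/L.
Minimum DO = 8.38 − 3.932 = 4.448 mg/L.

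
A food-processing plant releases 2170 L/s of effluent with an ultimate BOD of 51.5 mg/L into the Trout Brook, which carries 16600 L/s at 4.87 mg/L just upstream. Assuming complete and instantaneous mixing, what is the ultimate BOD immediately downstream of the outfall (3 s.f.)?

10.3 mg/L

Flow-weighted mixing: C = (Q_r C_r + Q_w C_w)/(Q_r + Q_w)
= (16600×4.87 + 2170×51.5)/(16600 + 2170) = 192600/18770 = 10.26 mg/L.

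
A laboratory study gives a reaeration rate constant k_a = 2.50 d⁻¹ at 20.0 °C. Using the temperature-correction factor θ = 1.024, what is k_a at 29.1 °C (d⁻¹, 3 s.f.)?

k_a(T₂) = k_a(T₁) · θ^(T₂−T₁) = 2.50 × 1.024^(29.1−20.0)
= 2.50 × 1.024^9.10 = 2.50 × 1.241 = 3.102 d⁻¹.

k_a ≈ 3.10 d⁻¹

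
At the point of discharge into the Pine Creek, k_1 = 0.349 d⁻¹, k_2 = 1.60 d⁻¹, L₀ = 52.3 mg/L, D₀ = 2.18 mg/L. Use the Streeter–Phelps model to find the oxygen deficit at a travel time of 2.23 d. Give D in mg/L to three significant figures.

k_1 L₀/(k_2−k_1) = 0.349×52.3/(1.60−0.349) = 18.25/1.251 = 14.59 mg/L.
e^(−k_1 t) = e^(−0.349×2.230) = 0.4592; e^(−k_2 t) = e^(−1.60×2.230) = 0.02821.
D = 14.59 × (0.4592 − 0.02821) + 2.18 × 0.02821 = 6.288 + 0.06150 = 6.350 mg/L.

D ≈ 6.35 mg/L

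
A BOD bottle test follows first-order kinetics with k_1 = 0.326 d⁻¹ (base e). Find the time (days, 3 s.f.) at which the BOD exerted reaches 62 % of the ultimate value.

y/L₀ = 1 − e^(−k_1 t) = 0.62 ⇒ e^(−k_1 t) = 0.380
t = −ln(0.380) / 0.326 = 0.9676 / 0.326 = 2.968 d.

t ≈ 2.97 d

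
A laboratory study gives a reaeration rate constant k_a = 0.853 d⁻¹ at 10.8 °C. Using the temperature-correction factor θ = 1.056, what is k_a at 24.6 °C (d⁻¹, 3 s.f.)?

k_a ≈ 1.81 d⁻¹

k_a(T₂) = k_a(T₁) · θ^(T₂−T₁) = 0.853 × 1.056^(24.6−10.8)
= 0.853 × 1.056^13.8 = 0.853 × 2.121 = 1.809 d⁻¹.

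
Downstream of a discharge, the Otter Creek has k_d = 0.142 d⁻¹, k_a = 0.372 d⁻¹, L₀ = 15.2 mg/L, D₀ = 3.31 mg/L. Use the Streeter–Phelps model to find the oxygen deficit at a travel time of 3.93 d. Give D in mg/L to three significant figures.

D ≈ 3.96 mg/L

k_d L₀/(k_a−k_d) = 0.142×15.2/(0.372−0.142) = 2.158/0.2300 = 9.384 mg/L.
e^(−k_d t) = e^(−0.142×3.930) = 0.5723; e^(−k_a t) = e^(−0.372×3.930) = 0.2318.
D = 9.384 × (0.5723 − 0.2318) + 3.31 × 0.2318 = 3.196 + 0.7672 = 3.963 mg/L.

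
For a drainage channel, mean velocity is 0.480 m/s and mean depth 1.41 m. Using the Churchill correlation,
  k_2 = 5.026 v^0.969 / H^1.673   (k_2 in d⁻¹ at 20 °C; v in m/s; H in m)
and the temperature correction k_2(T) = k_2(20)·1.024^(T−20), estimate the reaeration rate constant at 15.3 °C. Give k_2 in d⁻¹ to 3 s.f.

k_2(20) = 5.026 × 0.480^0.969 / 1.41^1.673 = 5.026 × 0.4910 / 1.777 = 1.389 d⁻¹.
k_2(15.3) = 1.389 × 1.024^(15.3−20) = 1.389 × 0.8945 = 1.242 d⁻¹.

k_2 ≈ 1.24 d⁻¹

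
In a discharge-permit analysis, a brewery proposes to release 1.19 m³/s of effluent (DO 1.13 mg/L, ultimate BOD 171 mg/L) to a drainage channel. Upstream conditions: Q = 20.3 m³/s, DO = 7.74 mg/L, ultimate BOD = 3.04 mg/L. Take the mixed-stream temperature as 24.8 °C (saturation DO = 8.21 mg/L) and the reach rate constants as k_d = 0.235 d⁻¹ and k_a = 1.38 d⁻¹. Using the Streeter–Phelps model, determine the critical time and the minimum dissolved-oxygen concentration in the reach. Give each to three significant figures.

Mixed DO = (20.3×7.74 + 1.19×1.13)/(20.3+1.19) = 158.5/21.49 = 7.374 mg/L.
Mixed L₀ = (20.3×3.04 + 1.19×171)/(21.49) = 265.2/21.49 = 12.34 mg/L.
Initial deficit D₀ = C_s − DO₀ = 8.21 − 7.374 = 0.8360 mg/L.
t_c = (1/1.145) ln[(1.38/0.235)(1 − 0.8360×1.145/(0.235×12.34))] = 0.8734 × ln(3.934) = 1.196 d.
D_c = (0.235/1.38) × 12.34 × e^(−0.235×1.196) = 0.1703 × 12.34 × 0.7549 = 1.587 mg/L.
Minimum DO = 8.21 − 1.587 = 6.623 mg/L.

t_c ≈ 1.20 d; minimum DO ≈ 6.62 mg/L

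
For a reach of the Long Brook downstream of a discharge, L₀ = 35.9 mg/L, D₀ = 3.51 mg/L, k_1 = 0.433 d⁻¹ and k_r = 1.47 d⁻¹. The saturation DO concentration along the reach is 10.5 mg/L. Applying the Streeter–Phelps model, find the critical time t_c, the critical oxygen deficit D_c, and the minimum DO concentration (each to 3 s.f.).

t_c ≈ 0.921 d; D_c ≈ 7.10 mg/L; min DO ≈ 3.40 mg/L

With k_r/k_1 = 3.395 and 1 − D₀(k_r−k_1)/(k_1 L₀) = 0.7658,
t_c = ln(3.395 × 0.7658) / (1.47 − 0.433) = ln(2.600) / 1.037 = 0.9555/1.037 = 0.9214 d.
L(t_c) = L₀ e^(−k_1 t_c) = 35.9 × 0.6710 = 24.09 mg/L, and at the critical point k_r D_c = k_1 L, so D_c = (0.433/1.47) × 24.09 = 7.096 mg/L.
Minimum DO = C_s − D_c = 10.5 − 7.096 = 3.404 mg/L.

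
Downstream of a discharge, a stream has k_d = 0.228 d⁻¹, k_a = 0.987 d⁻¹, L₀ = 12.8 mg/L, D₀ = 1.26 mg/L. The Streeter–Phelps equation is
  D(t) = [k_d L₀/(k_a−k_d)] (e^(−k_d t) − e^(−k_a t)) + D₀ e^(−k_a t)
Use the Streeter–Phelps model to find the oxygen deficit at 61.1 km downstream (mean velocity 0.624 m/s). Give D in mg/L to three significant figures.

Travel time t = x/v = 61.1 km / (0.624 m/s) = 61100 m / 0.624 m/s = 97920 s = 1.133 d.
k_d L₀/(k_a−k_d) = 0.228×12.8/(0.987−0.228) = 2.918/0.7590 = 3.845 mg/L.
e^(−k_d t) = e^(−0.228×1.133) = 0.7723; e^(−k_a t) = e^(−0.987×1.133) = 0.3267.
D = 3.845 × (0.7723 − 0.3267) + 1.26 × 0.3267 = 1.713 + 0.4117 = 2.125 mg/L.

D ≈ 2.12 mg/L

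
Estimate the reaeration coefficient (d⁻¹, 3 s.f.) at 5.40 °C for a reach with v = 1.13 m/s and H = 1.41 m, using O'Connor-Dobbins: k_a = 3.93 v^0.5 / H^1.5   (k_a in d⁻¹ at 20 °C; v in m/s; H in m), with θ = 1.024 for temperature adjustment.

k_a(20) = 3.93 × 1.13^0.5 / 1.41^1.5 = 3.93 × 1.063 / 1.674 = 2.495 d⁻¹.
k_a(5.40) = 2.495 × 1.024^(5.40−20) = 2.495 × 0.7073 = 1.765 d⁻¹.

k_a ≈ 1.76 d⁻¹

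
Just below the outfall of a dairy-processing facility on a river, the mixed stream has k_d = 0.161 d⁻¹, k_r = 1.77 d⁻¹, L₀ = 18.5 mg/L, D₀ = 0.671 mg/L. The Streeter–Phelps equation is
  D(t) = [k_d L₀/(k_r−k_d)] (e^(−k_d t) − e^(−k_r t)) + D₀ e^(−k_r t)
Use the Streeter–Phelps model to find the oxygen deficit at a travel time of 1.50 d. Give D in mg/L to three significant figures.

k_d L₀/(k_r−k_d) = 0.161×18.5/(1.77−0.161) = 2.978/1.609 = 1.851 mg/L.
e^(−k_d t) = e^(−0.161×1.500) = 0.7854; e^(−k_r t) = e^(−1.77×1.500) = 0.07030.
D = 1.851 × (0.7854 − 0.07030) + 0.671 × 0.07030 = 1.324 + 0.04717 = 1.371 mg/L.

D ≈ 1.37 mg/L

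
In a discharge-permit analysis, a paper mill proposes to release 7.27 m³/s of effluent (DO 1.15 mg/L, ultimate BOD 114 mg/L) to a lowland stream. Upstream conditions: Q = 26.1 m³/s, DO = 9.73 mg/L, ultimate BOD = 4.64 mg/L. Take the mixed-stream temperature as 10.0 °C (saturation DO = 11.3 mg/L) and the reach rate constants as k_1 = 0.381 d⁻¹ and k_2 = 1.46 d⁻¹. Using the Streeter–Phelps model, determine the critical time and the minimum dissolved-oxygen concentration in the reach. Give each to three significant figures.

t_c ≈ 0.857 d; minimum DO ≈ 5.94 mg/L

Mixed DO = (26.1×9.73 + 7.27×1.15)/(26.1+7.27) = 262.3/33.37 = 7.861 mg/L.
Mixed L₀ = (26.1×4.64 + 7.27×114)/(33.37) = 949.9/33.37 = 28.47 mg/L.
Initial deficit D₀ = C_s − DO₀ = 11.3 − 7.861 = 3.439 mg/L.
t_c = (1/1.079) ln[(1.46/0.381)(1 − 3.439×1.079/(0.381×28.47))] = 0.9268 × ln(2.521) = 0.8569 d.
D_c = (0.381/1.46) × 28.47 × e^(−0.381×0.8569) = 0.2610 × 28.47 × 0.7215 = 5.359 mg/L.
Minimum DO = 11.3 − 5.359 = 5.941 mg/L.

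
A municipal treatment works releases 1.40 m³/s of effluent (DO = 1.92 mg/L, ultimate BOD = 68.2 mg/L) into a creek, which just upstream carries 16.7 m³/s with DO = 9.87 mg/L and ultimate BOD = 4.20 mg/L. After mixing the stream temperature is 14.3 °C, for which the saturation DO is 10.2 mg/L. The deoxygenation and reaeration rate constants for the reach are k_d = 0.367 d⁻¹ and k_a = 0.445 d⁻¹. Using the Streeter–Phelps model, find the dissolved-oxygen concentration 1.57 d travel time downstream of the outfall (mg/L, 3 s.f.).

DO ≈ 6.94 mg/L

Mixed DO = (16.7×9.87 + 1.40×1.92)/(16.7+1.40) = 167.5/18.10 = 9.255 mg/L.
Mixed L₀ = (16.7×4.20 + 1.40×68.2)/(18.10) = 165.6/18.10 = 9.150 mg/L.
Initial deficit D₀ = C_s − DO₀ = 10.2 − 9.255 = 0.9449 mg/L.
D(1.57) = [0.367×9.150/(0.445−0.367)](e^(−0.367×1.57) − e^(−0.445×1.57)) + 0.9449 e^(−0.445×1.57)
= 43.05 × (0.5620 − 0.4973) + 0.9449 × 0.4973 = 3.259 mg/L.
DO = 10.2 − 3.259 = 6.941 mg/L.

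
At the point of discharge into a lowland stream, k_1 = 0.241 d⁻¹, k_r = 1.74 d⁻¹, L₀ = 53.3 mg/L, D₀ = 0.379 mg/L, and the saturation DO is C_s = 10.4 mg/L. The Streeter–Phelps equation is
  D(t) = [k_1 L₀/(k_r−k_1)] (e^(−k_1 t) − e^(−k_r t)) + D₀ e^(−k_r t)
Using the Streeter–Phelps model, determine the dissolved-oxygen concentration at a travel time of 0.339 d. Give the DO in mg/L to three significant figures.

DO ≈ 7.04 mg/L

k_1 L₀/(k_r−k_1) = 0.241×53.3/(1.74−0.241) = 12.85/1.499 = 8.569 mg/L.
e^(−k_1 t) = e^(−0.241×0.3390) = 0.9215; e^(−k_r t) = e^(−1.74×0.3390) = 0.5544.
D = 8.569 × (0.9215 − 0.5544) + 0.379 × 0.5544 = 3.146 + 0.2101 = 3.356 mg/L.
DO = C_s − D = 10.4 − 3.356 = 7.044 mg/L.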